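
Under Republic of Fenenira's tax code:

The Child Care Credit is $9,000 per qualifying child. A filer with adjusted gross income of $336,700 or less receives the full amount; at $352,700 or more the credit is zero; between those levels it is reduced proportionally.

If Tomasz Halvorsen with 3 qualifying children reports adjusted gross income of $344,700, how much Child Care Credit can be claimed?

$13,500

Child Care Credit: base = 3 × $9,000 = $27,000. $344,700 is $8,000 into a $16,000 phase-out range, leaving 8,000/16,000 of the credit: $27,000 × 8,000/16,000 = $13,500.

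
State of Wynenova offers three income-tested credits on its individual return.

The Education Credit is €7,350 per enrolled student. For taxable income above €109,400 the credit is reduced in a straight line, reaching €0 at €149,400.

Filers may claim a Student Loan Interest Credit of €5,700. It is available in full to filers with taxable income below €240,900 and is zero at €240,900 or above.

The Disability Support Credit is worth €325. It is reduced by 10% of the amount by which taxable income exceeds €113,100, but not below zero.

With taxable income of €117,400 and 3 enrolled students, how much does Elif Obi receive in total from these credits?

Education Credit: base = 3 × €7,350 = €22,050. €117,400 is €8,000 into a €40,000 phase-out range, leaving 32,000/40,000 of the credit: €22,050 × 32,000/40,000 = €17,640.
Student Loan Interest Credit: €117,400 is below the €240,900 cutoff, so the full €5,700 applies.
Disability Support Credit: 10% of the €4,300 excess over €113,100 is €430 ≥ base, so the credit is €0.
Total: €17,640 + €5,700 + €0 = €23,340.

€23,340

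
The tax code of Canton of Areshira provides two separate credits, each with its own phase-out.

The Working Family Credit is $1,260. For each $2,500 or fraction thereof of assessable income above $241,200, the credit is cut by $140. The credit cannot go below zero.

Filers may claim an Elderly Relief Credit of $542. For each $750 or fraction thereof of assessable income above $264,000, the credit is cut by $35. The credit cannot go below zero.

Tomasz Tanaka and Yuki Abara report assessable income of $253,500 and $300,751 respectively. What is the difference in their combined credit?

$1,102

Tomasz ($253,500): Working Family Credit: income exceeds $241,200 by $12,300, which is 5 full-or-partial $2,500 increments; reduction = 5 × $140 = $700, leaving $560. Elderly Relief Credit: $253,500 is at or below the $264,000 threshold, so the full $542 applies. total $560 + $542 = $1,102
Yuki ($300,751): Working Family Credit: income exceeds $241,200 by $59,551 → 24 increments × $140 = $3,360 ≥ base, so the credit is $0. Elderly Relief Credit: income exceeds $264,000 by $36,751 → 50 increments × $35 = $1,750 ≥ base, so the credit is $0. total $0 + $0 = $0
Difference: |$1,102 − $0| = $1,102.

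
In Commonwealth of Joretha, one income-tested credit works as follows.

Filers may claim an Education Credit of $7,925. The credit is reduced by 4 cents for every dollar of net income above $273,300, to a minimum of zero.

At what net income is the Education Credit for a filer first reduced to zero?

The credit falls by 4% of each dollar above $273,300, so it reaches zero when the excess is $7,925 / 4% = $198,125: income = $273,300 + $198,125 = $471,425.

$471,425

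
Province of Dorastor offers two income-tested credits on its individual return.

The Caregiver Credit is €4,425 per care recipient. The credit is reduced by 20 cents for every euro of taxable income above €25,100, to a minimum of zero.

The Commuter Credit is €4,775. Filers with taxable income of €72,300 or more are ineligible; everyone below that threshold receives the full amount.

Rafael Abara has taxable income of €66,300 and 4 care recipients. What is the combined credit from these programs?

€14,235

Caregiver Credit: base = 4 × €4,425 = €17,700. 20% of the €41,200 excess over €25,100 is €8,240; credit = €17,700 − €8,240 = €9,460.
Commuter Credit: €66,300 is below the €72,300 cutoff, so the full €4,775 applies.
Total: €9,460 + €4,775 = €14,235.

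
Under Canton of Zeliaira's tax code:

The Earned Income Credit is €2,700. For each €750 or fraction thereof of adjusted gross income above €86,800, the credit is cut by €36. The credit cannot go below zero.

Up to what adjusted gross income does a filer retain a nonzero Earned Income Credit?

€142,300

After 74 increments the reduction is 74 × €36 = €2,664, leaving €36; one more increment wipes it out. Increment 74 ends at excess 74 × €750 = €55,500, so the highest qualifying income is €86,800 + €55,500 = €142,300.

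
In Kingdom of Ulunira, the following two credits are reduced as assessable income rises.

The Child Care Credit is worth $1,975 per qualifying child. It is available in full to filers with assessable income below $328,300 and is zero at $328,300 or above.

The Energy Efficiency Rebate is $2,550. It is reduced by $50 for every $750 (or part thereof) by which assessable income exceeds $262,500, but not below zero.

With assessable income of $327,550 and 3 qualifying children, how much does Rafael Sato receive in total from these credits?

Child Care Credit: base = 3 × $1,975 = $5,925. $327,550 is below the $328,300 cutoff, so the full $5,925 applies.
Energy Efficiency Rebate: income exceeds $262,500 by $65,050 → 87 increments × $50 = $4,350 ≥ base, so the credit is $0.
Total: $5,925 + $0 = $5,925.

$5,925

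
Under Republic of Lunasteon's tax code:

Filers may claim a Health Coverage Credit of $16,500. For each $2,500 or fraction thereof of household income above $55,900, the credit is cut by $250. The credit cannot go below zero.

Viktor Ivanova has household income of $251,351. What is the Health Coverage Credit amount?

$0

Health Coverage Credit: income exceeds $55,900 by $195,451 → 79 increments × $250 = $19,750 ≥ base, so the credit is $0.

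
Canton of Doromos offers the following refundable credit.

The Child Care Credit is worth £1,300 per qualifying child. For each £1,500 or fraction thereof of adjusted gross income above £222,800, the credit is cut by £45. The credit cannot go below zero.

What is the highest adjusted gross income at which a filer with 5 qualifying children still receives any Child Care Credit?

£438,800

Full credit = 5 × £1,300 = £6,500.
After 144 increments the reduction is 144 × £45 = £6,480, leaving £20; one more increment wipes it out. Increment 144 ends at excess 144 × £1,500 = £216,000, so the highest qualifying income is £222,800 + £216,000 = £438,800.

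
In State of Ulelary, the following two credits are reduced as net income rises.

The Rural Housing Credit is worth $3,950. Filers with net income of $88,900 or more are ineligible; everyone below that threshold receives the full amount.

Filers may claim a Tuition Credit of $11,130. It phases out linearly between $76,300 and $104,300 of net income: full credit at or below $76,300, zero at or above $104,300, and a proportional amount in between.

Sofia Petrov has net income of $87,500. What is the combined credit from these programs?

Rural Housing Credit: $87,500 is below the $88,900 cutoff, so the full $3,950 applies.
Tuition Credit: $87,500 is $11,200 into a $28,000 phase-out range, leaving 16,800/28,000 of the credit: $11,130 × 16,800/28,000 = $6,678.
Total: $3,950 + $6,678 = $10,628.

$10,628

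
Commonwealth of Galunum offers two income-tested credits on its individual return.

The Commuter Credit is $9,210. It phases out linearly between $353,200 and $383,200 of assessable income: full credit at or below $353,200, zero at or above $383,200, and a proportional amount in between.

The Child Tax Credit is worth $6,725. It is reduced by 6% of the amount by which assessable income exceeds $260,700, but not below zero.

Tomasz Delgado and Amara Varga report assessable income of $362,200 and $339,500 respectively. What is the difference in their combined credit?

$4,125

Tomasz ($362,200): Commuter Credit: $362,200 is $9,000 into a $30,000 phase-out range, leaving 21,000/30,000 of the credit: $9,210 × 21,000/30,000 = $6,447. Child Tax Credit: 6% of the $101,500 excess over $260,700 is $6,090; credit = $6,725 − $6,090 = $635. total $6,447 + $635 = $7,082
Amara ($339,500): Commuter Credit: $339,500 is at or below the $353,200 threshold, so the full $9,210 applies. Child Tax Credit: 6% of the $78,800 excess over $260,700 is $4,728; credit = $6,725 − $4,728 = $1,997. total $9,210 + $1,997 = $11,207
Difference: |$7,082 − $11,207| = $4,125.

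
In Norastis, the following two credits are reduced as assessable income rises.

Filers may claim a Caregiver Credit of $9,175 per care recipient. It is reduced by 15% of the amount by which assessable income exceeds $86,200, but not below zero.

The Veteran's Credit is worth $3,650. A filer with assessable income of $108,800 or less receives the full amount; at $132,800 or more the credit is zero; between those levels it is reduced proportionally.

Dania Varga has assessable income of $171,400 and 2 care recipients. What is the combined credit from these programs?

Caregiver Credit: base = 2 × $9,175 = $18,350. 15% of the $85,200 excess over $86,200 is $12,780; credit = $18,350 − $12,780 = $5,570.
Veteran's Credit: $171,400 is at or above $132,800, so the credit is $0.
Total: $5,570 + $0 = $5,570.

$5,570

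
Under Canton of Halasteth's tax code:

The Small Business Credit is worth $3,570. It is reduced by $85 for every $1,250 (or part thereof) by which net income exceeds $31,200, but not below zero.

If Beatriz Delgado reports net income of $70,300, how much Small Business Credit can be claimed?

$850

Small Business Credit: income exceeds $31,200 by $39,100, which is 32 full-or-partial $1,250 increments; reduction = 32 × $85 = $2,720, leaving $850.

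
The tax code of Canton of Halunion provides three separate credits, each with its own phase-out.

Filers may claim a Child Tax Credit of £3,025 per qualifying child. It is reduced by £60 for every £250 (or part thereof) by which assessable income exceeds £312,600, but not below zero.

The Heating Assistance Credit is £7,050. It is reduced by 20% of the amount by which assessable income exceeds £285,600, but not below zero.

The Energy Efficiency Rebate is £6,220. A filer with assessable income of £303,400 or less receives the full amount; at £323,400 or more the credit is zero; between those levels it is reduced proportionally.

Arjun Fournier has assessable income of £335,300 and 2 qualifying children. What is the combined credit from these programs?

Child Tax Credit: base = 2 × £3,025 = £6,050. income exceeds £312,600 by £22,700, which is 91 full-or-partial £250 increments; reduction = 91 × £60 = £5,460, leaving £590.
Heating Assistance Credit: 20% of the £49,700 excess over £285,600 is £9,940 ≥ base, so the credit is £0.
Energy Efficiency Rebate: £335,300 is at or above £323,400, so the credit is £0.
Total: £590 + £0 + £0 = £590.

£590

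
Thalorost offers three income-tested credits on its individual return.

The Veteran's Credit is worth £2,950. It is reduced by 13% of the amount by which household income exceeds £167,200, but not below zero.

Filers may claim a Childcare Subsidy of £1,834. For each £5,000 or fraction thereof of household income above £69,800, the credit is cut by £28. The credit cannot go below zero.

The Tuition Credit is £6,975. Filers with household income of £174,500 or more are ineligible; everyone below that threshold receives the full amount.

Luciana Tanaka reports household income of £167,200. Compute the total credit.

Veteran's Credit: £167,200 is at or below the £167,200 threshold, so the full £2,950 applies.
Childcare Subsidy: income exceeds £69,800 by £97,400, which is 20 full-or-partial £5,000 increments; reduction = 20 × £28 = £560, leaving £1,274.
Tuition Credit: £167,200 is below the £174,500 cutoff, so the full £6,975 applies.
Total: £2,950 + £1,274 + £6,975 = £11,199.

£11,199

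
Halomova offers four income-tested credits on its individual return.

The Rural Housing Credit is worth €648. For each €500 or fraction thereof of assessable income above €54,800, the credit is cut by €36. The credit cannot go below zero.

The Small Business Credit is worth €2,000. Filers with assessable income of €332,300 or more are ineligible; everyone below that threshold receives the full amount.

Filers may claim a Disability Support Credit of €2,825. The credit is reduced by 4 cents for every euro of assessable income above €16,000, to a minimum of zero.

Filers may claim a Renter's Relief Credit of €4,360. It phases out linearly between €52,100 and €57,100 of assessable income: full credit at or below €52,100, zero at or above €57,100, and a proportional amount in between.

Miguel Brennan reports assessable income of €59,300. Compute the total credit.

€3,417

Rural Housing Credit: income exceeds €54,800 by €4,500, which is 9 full-or-partial €500 increments; reduction = 9 × €36 = €324, leaving €324.
Small Business Credit: €59,300 is below the €332,300 cutoff, so the full €2,000 applies.
Disability Support Credit: 4% of the €43,300 excess over €16,000 is €1,732; credit = €2,825 − €1,732 = €1,093.
Renter's Relief Credit: €59,300 is at or above €57,100, so the credit is €0.
Total: €324 + €2,000 + €1,093 + €0 = €3,417.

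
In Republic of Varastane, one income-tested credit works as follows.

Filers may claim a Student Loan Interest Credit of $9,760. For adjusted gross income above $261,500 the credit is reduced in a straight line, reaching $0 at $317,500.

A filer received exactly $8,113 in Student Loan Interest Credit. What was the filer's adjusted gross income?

$270,950

$8,113 is 8,113/9,760 of the full $9,760, so 1,647/9,760 of the $56,000 range has been used: income = $261,500 + $56,000 × 1,647/9,760 = $270,950.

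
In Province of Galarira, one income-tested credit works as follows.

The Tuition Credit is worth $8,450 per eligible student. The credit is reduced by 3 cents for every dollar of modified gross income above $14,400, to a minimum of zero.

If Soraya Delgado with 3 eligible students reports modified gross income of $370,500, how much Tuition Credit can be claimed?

$14,667

Tuition Credit: base = 3 × $8,450 = $25,350. 3% of the $356,100 excess over $14,400 is $10,683; credit = $25,350 − $10,683 = $14,667.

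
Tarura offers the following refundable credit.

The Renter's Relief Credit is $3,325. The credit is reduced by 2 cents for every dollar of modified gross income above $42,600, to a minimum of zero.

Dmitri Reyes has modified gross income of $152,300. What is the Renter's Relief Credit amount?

$1,131

Renter's Relief Credit: 2% of the $109,700 excess over $42,600 is $2,194; credit = $3,325 − $2,194 = $1,131.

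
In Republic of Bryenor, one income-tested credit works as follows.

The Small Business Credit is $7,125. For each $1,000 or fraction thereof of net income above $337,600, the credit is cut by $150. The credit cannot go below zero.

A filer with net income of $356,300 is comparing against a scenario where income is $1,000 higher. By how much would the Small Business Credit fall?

At $356,300 — income exceeds $337,600 by $18,700, which is 19 full-or-partial $1,000 increments; reduction = 19 × $150 = $2,850, leaving $4,275.
At $357,300 — income exceeds $337,600 by $19,700, which is 20 full-or-partial $1,000 increments; reduction = 20 × $150 = $3,000, leaving $4,125.
Lost: $4,275 − $4,125 = $150.

$150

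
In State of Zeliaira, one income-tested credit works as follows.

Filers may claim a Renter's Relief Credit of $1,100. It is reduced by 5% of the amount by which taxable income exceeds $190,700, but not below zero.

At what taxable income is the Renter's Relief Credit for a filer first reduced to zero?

The credit falls by 5% of each dollar above $190,700, so it reaches zero when the excess is $1,100 / 5% = $22,000: income = $190,700 + $22,000 = $212,700.

$212,700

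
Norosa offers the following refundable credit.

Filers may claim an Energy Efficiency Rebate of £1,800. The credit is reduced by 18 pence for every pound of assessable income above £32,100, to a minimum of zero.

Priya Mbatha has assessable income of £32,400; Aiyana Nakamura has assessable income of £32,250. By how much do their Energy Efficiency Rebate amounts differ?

£27

Priya (£32,400): Energy Efficiency Rebate: 18% of the £300 excess over £32,100 is £54; credit = £1,800 − £54 = £1,746.
Aiyana (£32,250): Energy Efficiency Rebate: 18% of the £150 excess over £32,100 is £27; credit = £1,800 − £27 = £1,773.
Difference: |£1,746 − £1,773| = £27.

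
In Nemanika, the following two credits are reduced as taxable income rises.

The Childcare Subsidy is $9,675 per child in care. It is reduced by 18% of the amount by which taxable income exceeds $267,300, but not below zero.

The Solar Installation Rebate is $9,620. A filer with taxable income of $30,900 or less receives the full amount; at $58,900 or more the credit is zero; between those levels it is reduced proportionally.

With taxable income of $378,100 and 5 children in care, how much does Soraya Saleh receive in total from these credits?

$28,431

Childcare Subsidy: base = 5 × $9,675 = $48,375. 18% of the $110,800 excess over $267,300 is $19,944; credit = $48,375 − $19,944 = $28,431.
Solar Installation Rebate: $378,100 is at or above $58,900, so the credit is $0.
Total: $28,431 + $0 = $28,431.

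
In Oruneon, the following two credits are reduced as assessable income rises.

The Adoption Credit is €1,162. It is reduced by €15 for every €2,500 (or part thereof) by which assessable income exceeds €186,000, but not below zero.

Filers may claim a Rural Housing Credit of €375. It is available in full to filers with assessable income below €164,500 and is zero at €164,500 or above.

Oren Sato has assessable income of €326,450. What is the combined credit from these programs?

Adoption Credit: income exceeds €186,000 by €140,450, which is 57 full-or-partial €2,500 increments; reduction = 57 × €15 = €855, leaving €307.
Rural Housing Credit: €326,450 meets or exceeds the €164,500 cutoff, so the credit is €0.
Total: €307 + €0 = €307.

€307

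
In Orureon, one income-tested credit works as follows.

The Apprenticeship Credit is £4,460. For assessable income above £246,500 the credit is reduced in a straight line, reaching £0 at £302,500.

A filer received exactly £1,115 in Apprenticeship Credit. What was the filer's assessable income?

£1,115 is 1,115/4,460 of the full £4,460, so 3,345/4,460 of the £56,000 range has been used: income = £246,500 + £56,000 × 3,345/4,460 = £288,500.

£288,500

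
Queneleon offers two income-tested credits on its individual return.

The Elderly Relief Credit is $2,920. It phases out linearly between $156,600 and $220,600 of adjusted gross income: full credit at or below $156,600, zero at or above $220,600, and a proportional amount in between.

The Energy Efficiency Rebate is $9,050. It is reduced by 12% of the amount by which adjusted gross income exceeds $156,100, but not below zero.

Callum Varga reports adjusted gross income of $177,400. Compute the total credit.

$8,465

Elderly Relief Credit: $177,400 is $20,800 into a $64,000 phase-out range, leaving 43,200/64,000 of the credit: $2,920 × 43,200/64,000 = $1,971.
Energy Efficiency Rebate: 12% of the $21,300 excess over $156,100 is $2,556; credit = $9,050 − $2,556 = $6,494.
Total: $1,971 + $6,494 = $8,465.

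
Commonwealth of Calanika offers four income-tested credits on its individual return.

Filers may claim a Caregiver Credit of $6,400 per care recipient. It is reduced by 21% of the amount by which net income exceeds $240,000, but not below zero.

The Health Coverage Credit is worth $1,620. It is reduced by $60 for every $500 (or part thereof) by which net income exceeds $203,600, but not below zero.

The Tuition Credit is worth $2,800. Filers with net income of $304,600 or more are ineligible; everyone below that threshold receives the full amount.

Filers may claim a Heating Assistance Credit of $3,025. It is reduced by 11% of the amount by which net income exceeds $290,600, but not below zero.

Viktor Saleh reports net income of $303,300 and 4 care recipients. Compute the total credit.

$16,735

Caregiver Credit: base = 4 × $6,400 = $25,600. 21% of the $63,300 excess over $240,000 is $13,293; credit = $25,600 − $13,293 = $12,307.
Health Coverage Credit: income exceeds $203,600 by $99,700 → 200 increments × $60 = $12,000 ≥ base, so the credit is $0.
Tuition Credit: $303,300 is below the $304,600 cutoff, so the full $2,800 applies.
Heating Assistance Credit: 11% of the $12,700 excess over $290,600 is $1,397; credit = $3,025 − $1,397 = $1,628.
Total: $12,307 + $0 + $2,800 + $1,628 = $16,735.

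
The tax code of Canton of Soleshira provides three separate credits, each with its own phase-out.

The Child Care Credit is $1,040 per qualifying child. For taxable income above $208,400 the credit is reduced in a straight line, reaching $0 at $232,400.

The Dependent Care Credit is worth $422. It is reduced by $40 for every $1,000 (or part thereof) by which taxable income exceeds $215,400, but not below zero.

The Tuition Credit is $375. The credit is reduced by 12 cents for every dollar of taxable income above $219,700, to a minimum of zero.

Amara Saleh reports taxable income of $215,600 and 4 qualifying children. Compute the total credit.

Child Care Credit: base = 4 × $1,040 = $4,160. $215,600 is $7,200 into a $24,000 phase-out range, leaving 16,800/24,000 of the credit: $4,160 × 16,800/24,000 = $2,912.
Dependent Care Credit: income exceeds $215,400 by $200, which is 1 full-or-partial $1,000 increment; reduction = 1 × $40 = $40, leaving $382.
Tuition Credit: $215,600 is at or below the $219,700 threshold, so the full $375 applies.
Total: $2,912 + $382 + $375 = $3,669.

$3,669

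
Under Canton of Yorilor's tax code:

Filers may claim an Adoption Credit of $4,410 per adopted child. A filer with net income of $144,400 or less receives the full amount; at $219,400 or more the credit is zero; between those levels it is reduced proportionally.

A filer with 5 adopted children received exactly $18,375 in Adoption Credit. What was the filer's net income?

$156,900

Full credit = 5 × $4,410 = $22,050.
$18,375 is 18,375/22,050 of the full $22,050, so 3,675/22,050 of the $75,000 range has been used: income = $144,400 + $75,000 × 3,675/22,050 = $156,900.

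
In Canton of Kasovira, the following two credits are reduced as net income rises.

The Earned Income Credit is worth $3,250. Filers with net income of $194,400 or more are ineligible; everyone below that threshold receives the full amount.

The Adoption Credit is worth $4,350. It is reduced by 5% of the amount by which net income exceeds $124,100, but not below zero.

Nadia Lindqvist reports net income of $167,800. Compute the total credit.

$5,415

Earned Income Credit: $167,800 is below the $194,400 cutoff, so the full $3,250 applies.
Adoption Credit: 5% of the $43,700 excess over $124,100 is $2,185; credit = $4,350 − $2,185 = $2,165.
Total: $3,250 + $2,165 = $5,415.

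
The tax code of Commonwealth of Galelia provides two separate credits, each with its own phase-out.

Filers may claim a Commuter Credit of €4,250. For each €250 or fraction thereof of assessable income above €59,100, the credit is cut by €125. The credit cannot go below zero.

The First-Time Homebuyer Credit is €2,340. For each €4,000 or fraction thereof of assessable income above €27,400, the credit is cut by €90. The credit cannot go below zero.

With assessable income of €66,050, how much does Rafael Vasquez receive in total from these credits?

€2,190

Commuter Credit: income exceeds €59,100 by €6,950, which is 28 full-or-partial €250 increments; reduction = 28 × €125 = €3,500, leaving €750.
First-Time Homebuyer Credit: income exceeds €27,400 by €38,650, which is 10 full-or-partial €4,000 increments; reduction = 10 × €90 = €900, leaving €1,440.
Total: €750 + €1,440 = €2,190.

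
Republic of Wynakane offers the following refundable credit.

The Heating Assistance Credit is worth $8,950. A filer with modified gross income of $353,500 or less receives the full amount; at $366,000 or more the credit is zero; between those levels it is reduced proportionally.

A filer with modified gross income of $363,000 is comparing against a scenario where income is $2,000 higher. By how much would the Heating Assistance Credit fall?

At $363,000 — $363,000 is $9,500 into a $12,500 phase-out range, leaving 3,000/12,500 of the credit: $8,950 × 3,000/12,500 = $2,148.
At $365,000 — $365,000 is $11,500 into a $12,500 phase-out range, leaving 1,000/12,500 of the credit: $8,950 × 1,000/12,500 = $716.
Lost: $2,148 − $716 = $1,432.

$1,432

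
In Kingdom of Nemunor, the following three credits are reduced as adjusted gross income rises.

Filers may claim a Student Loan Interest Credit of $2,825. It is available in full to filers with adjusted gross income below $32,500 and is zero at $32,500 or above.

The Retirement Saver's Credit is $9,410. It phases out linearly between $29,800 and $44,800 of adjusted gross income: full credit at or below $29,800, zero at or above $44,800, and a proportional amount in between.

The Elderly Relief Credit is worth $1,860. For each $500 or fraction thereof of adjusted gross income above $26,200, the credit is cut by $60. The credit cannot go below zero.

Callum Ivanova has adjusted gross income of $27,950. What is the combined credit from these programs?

$13,855

Student Loan Interest Credit: $27,950 is below the $32,500 cutoff, so the full $2,825 applies.
Retirement Saver's Credit: $27,950 is at or below the $29,800 threshold, so the full $9,410 applies.
Elderly Relief Credit: income exceeds $26,200 by $1,750, which is 4 full-or-partial $500 increments; reduction = 4 × $60 = $240, leaving $1,620.
Total: $2,825 + $9,410 + $1,620 = $13,855.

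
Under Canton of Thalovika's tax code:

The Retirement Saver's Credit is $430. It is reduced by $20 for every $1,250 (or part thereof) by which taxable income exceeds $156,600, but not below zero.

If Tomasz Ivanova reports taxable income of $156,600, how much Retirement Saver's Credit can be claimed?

Retirement Saver's Credit: $156,600 is at or below the $156,600 threshold, so the full $430 applies.

$430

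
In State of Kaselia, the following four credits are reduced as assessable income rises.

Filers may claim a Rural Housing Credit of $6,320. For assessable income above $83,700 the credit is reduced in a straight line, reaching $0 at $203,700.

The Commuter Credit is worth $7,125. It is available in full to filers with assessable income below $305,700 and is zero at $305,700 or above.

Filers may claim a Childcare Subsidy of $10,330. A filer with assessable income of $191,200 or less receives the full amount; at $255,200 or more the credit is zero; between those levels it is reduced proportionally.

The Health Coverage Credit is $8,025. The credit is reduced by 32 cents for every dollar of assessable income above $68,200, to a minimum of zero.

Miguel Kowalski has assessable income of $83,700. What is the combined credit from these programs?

$26,840

Rural Housing Credit: $83,700 is at or below the $83,700 threshold, so the full $6,320 applies.
Commuter Credit: $83,700 is below the $305,700 cutoff, so the full $7,125 applies.
Childcare Subsidy: $83,700 is at or below the $191,200 threshold, so the full $10,330 applies.
Health Coverage Credit: 32% of the $15,500 excess over $68,200 is $4,960; credit = $8,025 − $4,960 = $3,065.
Total: $6,320 + $7,125 + $10,330 + $3,065 = $26,840.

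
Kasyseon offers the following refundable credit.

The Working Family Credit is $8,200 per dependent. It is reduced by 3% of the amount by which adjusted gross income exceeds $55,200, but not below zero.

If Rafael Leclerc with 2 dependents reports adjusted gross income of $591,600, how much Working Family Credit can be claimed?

Working Family Credit: base = 2 × $8,200 = $16,400. 3% of the $536,400 excess over $55,200 is $16,092; credit = $16,400 − $16,092 = $308.

$308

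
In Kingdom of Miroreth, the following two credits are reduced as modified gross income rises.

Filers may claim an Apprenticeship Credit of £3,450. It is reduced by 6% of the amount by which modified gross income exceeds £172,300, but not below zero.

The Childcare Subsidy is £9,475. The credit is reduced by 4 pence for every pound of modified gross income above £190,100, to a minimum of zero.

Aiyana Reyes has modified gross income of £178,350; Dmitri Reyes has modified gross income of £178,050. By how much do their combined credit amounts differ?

£18

Aiyana (£178,350): Apprenticeship Credit: 6% of the £6,050 excess over £172,300 is £363; credit = £3,450 − £363 = £3,087. Childcare Subsidy: £178,350 is at or below the £190,100 threshold, so the full £9,475 applies. total £3,087 + £9,475 = £12,562
Dmitri (£178,050): Apprenticeship Credit: 6% of the £5,750 excess over £172,300 is £345; credit = £3,450 − £345 = £3,105. Childcare Subsidy: £178,050 is at or below the £190,100 threshold, so the full £9,475 applies. total £3,105 + £9,475 = £12,580
Difference: |£12,562 − £12,580| = £18.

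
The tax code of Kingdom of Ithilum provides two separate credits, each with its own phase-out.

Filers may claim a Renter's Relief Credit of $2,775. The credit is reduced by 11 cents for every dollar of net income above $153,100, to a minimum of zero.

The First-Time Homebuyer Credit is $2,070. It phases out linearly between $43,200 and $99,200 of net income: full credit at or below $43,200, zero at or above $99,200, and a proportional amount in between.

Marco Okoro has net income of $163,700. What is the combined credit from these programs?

$1,609

Renter's Relief Credit: 11% of the $10,600 excess over $153,100 is $1,166; credit = $2,775 − $1,166 = $1,609.
First-Time Homebuyer Credit: $163,700 is at or above $99,200, so the credit is $0.
Total: $1,609 + $0 = $1,609.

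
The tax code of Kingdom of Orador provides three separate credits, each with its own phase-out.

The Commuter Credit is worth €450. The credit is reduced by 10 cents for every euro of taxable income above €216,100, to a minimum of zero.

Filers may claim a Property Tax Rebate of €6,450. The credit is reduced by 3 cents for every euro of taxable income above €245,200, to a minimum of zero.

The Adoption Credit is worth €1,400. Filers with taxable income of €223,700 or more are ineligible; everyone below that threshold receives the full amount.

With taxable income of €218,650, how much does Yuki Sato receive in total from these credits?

Commuter Credit: 10% of the €2,550 excess over €216,100 is €255; credit = €450 − €255 = €195.
Property Tax Rebate: €218,650 is at or below the €245,200 threshold, so the full €6,450 applies.
Adoption Credit: €218,650 is below the €223,700 cutoff, so the full €1,400 applies.
Total: €195 + €6,450 + €1,400 = €8,045.

€8,045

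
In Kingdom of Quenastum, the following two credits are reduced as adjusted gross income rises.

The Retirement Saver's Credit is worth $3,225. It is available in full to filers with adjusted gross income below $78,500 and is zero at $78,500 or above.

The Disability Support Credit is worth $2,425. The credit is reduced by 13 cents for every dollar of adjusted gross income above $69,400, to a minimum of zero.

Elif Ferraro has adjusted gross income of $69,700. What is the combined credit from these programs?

$5,611

Retirement Saver's Credit: $69,700 is below the $78,500 cutoff, so the full $3,225 applies.
Disability Support Credit: 13% of the $300 excess over $69,400 is $39; credit = $2,425 − $39 = $2,386.
Total: $3,225 + $2,386 = $5,611.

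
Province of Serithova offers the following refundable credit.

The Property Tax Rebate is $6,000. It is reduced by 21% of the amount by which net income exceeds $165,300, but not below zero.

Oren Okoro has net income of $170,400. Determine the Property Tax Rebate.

Property Tax Rebate: 21% of the $5,100 excess over $165,300 is $1,071; credit = $6,000 − $1,071 = $4,929.

$4,929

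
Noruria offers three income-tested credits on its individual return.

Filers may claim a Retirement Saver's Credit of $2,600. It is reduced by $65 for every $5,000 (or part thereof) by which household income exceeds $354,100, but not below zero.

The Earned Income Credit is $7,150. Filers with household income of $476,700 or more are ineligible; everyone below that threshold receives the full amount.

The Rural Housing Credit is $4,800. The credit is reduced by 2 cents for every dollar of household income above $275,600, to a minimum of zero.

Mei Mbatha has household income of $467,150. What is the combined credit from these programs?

$9,224

Retirement Saver's Credit: income exceeds $354,100 by $113,050, which is 23 full-or-partial $5,000 increments; reduction = 23 × $65 = $1,495, leaving $1,105.
Earned Income Credit: $467,150 is below the $476,700 cutoff, so the full $7,150 applies.
Rural Housing Credit: 2% of the $191,550 excess over $275,600 is $3,831; credit = $4,800 − $3,831 = $969.
Total: $1,105 + $7,150 + $969 = $9,224.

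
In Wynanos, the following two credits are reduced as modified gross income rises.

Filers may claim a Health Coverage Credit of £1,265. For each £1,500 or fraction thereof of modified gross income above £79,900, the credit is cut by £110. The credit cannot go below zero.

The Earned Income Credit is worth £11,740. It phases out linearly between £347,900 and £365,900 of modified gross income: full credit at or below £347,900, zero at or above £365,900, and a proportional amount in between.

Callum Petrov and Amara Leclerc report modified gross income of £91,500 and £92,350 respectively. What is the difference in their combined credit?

Callum (£91,500): Health Coverage Credit: income exceeds £79,900 by £11,600, which is 8 full-or-partial £1,500 increments; reduction = 8 × £110 = £880, leaving £385. Earned Income Credit: £91,500 is at or below the £347,900 threshold, so the full £11,740 applies. total £385 + £11,740 = £12,125
Amara (£92,350): Health Coverage Credit: income exceeds £79,900 by £12,450, which is 9 full-or-partial £1,500 increments; reduction = 9 × £110 = £990, leaving £275. Earned Income Credit: £92,350 is at or below the £347,900 threshold, so the full £11,740 applies. total £275 + £11,740 = £12,015
Difference: |£12,125 − £12,015| = £110.

£110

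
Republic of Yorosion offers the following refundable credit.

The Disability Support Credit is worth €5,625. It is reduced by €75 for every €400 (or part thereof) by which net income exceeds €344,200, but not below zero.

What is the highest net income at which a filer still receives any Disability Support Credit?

€373,800

After 74 increments the reduction is 74 × €75 = €5,550, leaving €75; one more increment wipes it out. Increment 74 ends at excess 74 × €400 = €29,600, so the highest qualifying income is €344,200 + €29,600 = €373,800.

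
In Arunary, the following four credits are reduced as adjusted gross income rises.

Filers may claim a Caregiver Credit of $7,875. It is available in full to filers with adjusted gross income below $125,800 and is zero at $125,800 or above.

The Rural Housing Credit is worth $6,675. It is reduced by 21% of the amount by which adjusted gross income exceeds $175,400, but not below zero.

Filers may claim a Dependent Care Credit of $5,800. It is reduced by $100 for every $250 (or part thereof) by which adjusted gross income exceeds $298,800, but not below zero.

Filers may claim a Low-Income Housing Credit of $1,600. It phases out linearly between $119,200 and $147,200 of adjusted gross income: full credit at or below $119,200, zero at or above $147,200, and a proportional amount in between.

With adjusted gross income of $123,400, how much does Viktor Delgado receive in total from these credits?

$21,710

Caregiver Credit: $123,400 is below the $125,800 cutoff, so the full $7,875 applies.
Rural Housing Credit: $123,400 is at or below the $175,400 threshold, so the full $6,675 applies.
Dependent Care Credit: $123,400 is at or below the $298,800 threshold, so the full $5,800 applies.
Low-Income Housing Credit: $123,400 is $4,200 into a $28,000 phase-out range, leaving 23,800/28,000 of the credit: $1,600 × 23,800/28,000 = $1,360.
Total: $7,875 + $6,675 + $5,800 + $1,360 = $21,710.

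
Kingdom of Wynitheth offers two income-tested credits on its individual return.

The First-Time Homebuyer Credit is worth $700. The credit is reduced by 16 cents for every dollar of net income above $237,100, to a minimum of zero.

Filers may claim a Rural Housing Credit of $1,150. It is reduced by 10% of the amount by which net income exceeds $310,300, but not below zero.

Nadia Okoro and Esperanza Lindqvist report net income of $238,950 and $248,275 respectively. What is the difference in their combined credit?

Nadia ($238,950): First-Time Homebuyer Credit: 16% of the $1,850 excess over $237,100 is $296; credit = $700 − $296 = $404. Rural Housing Credit: $238,950 is at or below the $310,300 threshold, so the full $1,150 applies. total $404 + $1,150 = $1,554
Esperanza ($248,275): First-Time Homebuyer Credit: 16% of the $11,175 excess over $237,100 is $1,788 ≥ base, so the credit is $0. Rural Housing Credit: $248,275 is at or below the $310,300 threshold, so the full $1,150 applies. total $0 + $1,150 = $1,150
Difference: |$1,554 − $1,150| = $404.

$404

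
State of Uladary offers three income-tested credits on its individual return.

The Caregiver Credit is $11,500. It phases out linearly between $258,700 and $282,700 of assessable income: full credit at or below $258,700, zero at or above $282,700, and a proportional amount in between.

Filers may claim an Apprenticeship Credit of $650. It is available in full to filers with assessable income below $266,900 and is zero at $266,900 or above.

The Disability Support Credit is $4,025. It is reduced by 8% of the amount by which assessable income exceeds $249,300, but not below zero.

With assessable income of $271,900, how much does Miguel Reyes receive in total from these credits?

Caregiver Credit: $271,900 is $13,200 into a $24,000 phase-out range, leaving 10,800/24,000 of the credit: $11,500 × 10,800/24,000 = $5,175.
Apprenticeship Credit: $271,900 meets or exceeds the $266,900 cutoff, so the credit is $0.
Disability Support Credit: 8% of the $22,600 excess over $249,300 is $1,808; credit = $4,025 − $1,808 = $2,217.
Total: $5,175 + $0 + $2,217 = $7,392.

$7,392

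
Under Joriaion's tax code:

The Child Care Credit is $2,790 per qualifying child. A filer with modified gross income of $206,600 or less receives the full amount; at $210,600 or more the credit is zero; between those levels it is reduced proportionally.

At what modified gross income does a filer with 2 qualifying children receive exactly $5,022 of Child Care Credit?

Full credit = 2 × $2,790 = $5,580.
$5,022 is 5,022/5,580 of the full $5,580, so 558/5,580 of the $4,000 range has been used: income = $206,600 + $4,000 × 558/5,580 = $207,000.

$207,000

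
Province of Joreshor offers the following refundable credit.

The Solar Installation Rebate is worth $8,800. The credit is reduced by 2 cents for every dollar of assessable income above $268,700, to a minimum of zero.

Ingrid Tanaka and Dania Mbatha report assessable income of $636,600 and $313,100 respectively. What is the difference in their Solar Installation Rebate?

Ingrid ($636,600): Solar Installation Rebate: 2% of the $367,900 excess over $268,700 is $7,358; credit = $8,800 − $7,358 = $1,442.
Dania ($313,100): Solar Installation Rebate: 2% of the $44,400 excess over $268,700 is $888; credit = $8,800 − $888 = $7,912.
Difference: |$1,442 − $7,912| = $6,470.

$6,470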